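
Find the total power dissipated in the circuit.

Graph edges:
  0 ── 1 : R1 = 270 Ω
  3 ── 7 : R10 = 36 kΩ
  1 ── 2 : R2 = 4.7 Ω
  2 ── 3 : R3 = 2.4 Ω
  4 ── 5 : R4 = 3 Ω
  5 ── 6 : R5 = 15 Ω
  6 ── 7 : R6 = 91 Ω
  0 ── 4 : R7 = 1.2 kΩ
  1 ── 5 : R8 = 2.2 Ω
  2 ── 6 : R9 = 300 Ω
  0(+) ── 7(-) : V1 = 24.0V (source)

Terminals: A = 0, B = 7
Nodal analysis, taking node 7 as the 0 V reference.
Source V1 fixes V_0 = 24 V.
KCL at each unknown node (sum of currents leaving = 0; resistances in Ω):
  Node 1: (V_1 - 24)/270 + (V_1 - V_2)/4.7 + (V_1 - V_5)/2.2 = 0
  Node 2: (V_2 - V_1)/4.7 + (V_2 - V_3)/2.4 + (V_2 - V_6)/300 = 0
  Node 3: (V_3 - V_2)/2.4 + (V_3 - 0)/36000 = 0
  Node 4: (V_4 - V_5)/3 + (V_4 - 24)/1200 = 0
  Node 5: (V_5 - V_4)/3 + (V_5 - V_6)/15 + (V_5 - V_1)/2.2 = 0
  Node 6: (V_6 - V_5)/15 + (V_6 - 0)/91 + (V_6 - V_2)/300 = 0
Collecting terms (coefficients in siemens):
  0.671·V_1 - 0.2128·V_2 - 0.4545·V_5 = 0.08889
  0.6328·V_2 - 0.2128·V_1 - 0.4167·V_3 - 0.003333·V_6 = 0
  0.4167·V_3 - 0.4167·V_2 = 0
  0.3342·V_4 - 0.3333·V_5 = 0.02
  0.8545·V_5 - 0.4545·V_1 - 0.3333·V_4 - 0.06667·V_6 = 0
  0.08099·V_6 - 0.003333·V_2 - 0.06667·V_5 = 0
Solving these 6 simultaneous equations (Gaussian elimination) gives:
  V_1 = 7.828 V, V_2 = 7.809 V, V_3 = 7.808 V, V_4 = 7.745 V
  V_5 = 7.705 V, V_6 = 6.664 V
Power in each resistor, P = (ΔV)²/R:
  P_R1 = (24 - 7.828)²/270 = 0.9687 W
  P_R2 = (7.828 - 7.809)²/4.7 = 0.00007648 W
  P_R3 = (7.809 - 7.808)²/2.4 = 0.0000001129 W
  P_R4 = (7.745 - 7.705)²/3 = 0.0005504 W
  P_R5 = (7.705 - 6.664)²/15 = 0.07226 W
  P_R6 = (6.664 - 0)²/91 = 0.488 W
  P_R7 = (24 - 7.745)²/1200 = 0.2202 W
  P_R8 = (7.828 - 7.705)²/2.2 = 0.006866 W
  P_R9 = (7.809 - 6.664)²/300 = 0.004371 W
  P_R10 = (7.808 - 0)²/36000 = 0.001694 W
P_total = P_R1 + P_R2 + P_R3 + P_R4 + P_R5 + P_R6 + P_R7 + P_R8 + P_R9 + P_R10 = 1.763 W

Final answer: 1.763 W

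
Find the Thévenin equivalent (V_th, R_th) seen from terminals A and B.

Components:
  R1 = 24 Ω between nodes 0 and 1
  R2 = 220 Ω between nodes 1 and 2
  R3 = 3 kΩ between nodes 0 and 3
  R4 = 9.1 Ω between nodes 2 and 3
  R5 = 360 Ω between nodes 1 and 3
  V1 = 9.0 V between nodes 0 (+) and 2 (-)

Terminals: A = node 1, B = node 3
Step 1 — V_th is the open-circuit voltage V_A - V_B (nothing connected across the terminals).
Nodal analysis, taking node 2 as the 0 V reference.
Source V1 fixes V_0 = 9 V.
KCL at each unknown node (sum of currents leaving = 0; resistances in Ω):
  Node 1: (V_1 - 9)/24 + (V_1 - 0)/220 + (V_1 - V_3)/360 = 0
  Node 3: (V_3 - 9)/3000 + (V_3 - 0)/9.1 + (V_3 - V_1)/360 = 0
Collecting terms (coefficients in siemens):
  0.04899·V_1 - 0.002778·V_3 = 0.375
  0.113·V_3 - 0.002778·V_1 = 0.003
Determinant D = (0.04899)(0.113) - (-0.002778)(-0.002778) = 0.005528
V_1 = [(0.375)(0.113) - (-0.002778)(0.003)]/D = 7.667 V
V_3 = [(0.04899)(0.003) - (0.375)(-0.002778)]/D = 0.215 V
V_th = V_1 - V_3 = 7.667 - 0.215 = 7.452 V
Step 2 — R_th: zero the source — replace V1 by a short circuit (node 2 merges into node 0) — and find the resistance seen between A (node 1) and B (node 3).
Reduce the network between node 1 (A) and node 3 (B) by series/parallel combination:
  Rp1 = R1 ‖ R2 (parallel, both between nodes 0 and 1) = 1/(1/24 + 1/220) = 21.64 Ω
  Rp2 = R3 ‖ R4 (parallel, both between nodes 0 and 3) = 1/(1/3000 + 1/9.1) = 9.072 Ω
  Rs1 = Rp1 + Rp2 (series, joined only at node 0) = 21.64 + 9.072 = 30.71 Ω
  Rp3 = R5 ‖ Rs1 (parallel, both between nodes 1 and 3) = 1/(1/360 + 1/30.71) = 28.3 Ω
R_th = 28.3 Ω

Final answer: V_th = 7.452 V, R_th = 28.3 Ω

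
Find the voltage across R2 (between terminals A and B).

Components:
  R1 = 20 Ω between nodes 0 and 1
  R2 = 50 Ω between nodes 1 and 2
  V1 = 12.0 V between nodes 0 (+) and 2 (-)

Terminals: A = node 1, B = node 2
R1 and R2 are in series across V1 (node 0 → node 1 → node 2), and the output A–B is taken across R2, so this is a voltage divider.
Series current: I = V1/(R1 + R2) = 12/(20 + 50) = 12/70 = 0.1714 A
V_R2 = I × R2 = V1 × R2/(R1 + R2) = 12 × 50/70 = 8.571 V

Final answer: 8.571 V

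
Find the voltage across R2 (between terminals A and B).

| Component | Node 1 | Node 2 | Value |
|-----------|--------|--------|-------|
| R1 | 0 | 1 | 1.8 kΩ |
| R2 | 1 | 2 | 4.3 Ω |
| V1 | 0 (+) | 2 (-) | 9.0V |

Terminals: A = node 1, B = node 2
R1 and R2 are in series across V1 (node 0 → node 1 → node 2), and the output A–B is taken across R2, so this is a voltage divider.
Series current: I = V1/(R1 + R2) = 9/(1800 + 4.3) = 9/1804 = 0.004988 A
V_R2 = I × R2 = V1 × R2/(R1 + R2) = 9 × 4.3/1804 = 0.02145 V

Final answer: 0.02145 V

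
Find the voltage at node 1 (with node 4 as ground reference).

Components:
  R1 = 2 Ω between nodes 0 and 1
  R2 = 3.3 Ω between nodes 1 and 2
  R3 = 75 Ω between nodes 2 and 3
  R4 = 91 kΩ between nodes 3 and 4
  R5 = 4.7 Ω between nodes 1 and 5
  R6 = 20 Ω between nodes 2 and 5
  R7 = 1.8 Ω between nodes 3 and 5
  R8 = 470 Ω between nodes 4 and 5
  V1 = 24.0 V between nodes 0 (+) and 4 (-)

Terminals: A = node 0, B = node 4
Nodal analysis, taking node 4 as the 0 V reference.
Source V1 fixes V_0 = 24 V.
KCL at each unknown node (sum of currents leaving = 0; resistances in Ω):
  Node 1: (V_1 - 24)/2 + (V_1 - V_2)/3.3 + (V_1 - V_5)/4.7 = 0
  Node 2: (V_2 - V_1)/3.3 + (V_2 - V_3)/75 + (V_2 - V_5)/20 = 0
  Node 3: (V_3 - V_2)/75 + (V_3 - 0)/91000 + (V_3 - V_5)/1.8 = 0
  Node 5: (V_5 - V_1)/4.7 + (V_5 - V_2)/20 + (V_5 - V_3)/1.8 + (V_5 - 0)/470 = 0
Collecting terms (coefficients in siemens):
  1.016·V_1 - 0.303·V_2 - 0.2128·V_5 = 12
  0.3664·V_2 - 0.303·V_1 - 0.01333·V_3 - 0.05·V_5 = 0
  0.5689·V_3 - 0.01333·V_2 - 0.5556·V_5 = 0
  0.8204·V_5 - 0.2128·V_1 - 0.05·V_2 - 0.5556·V_3 = 0
Solving these 4 simultaneous equations (Gaussian elimination) gives:
  V_1 = 23.9 V, V_2 = 23.87 V, V_3 = 23.71 V, V_5 = 23.71 V
The requested potential is V_1 = 23.9 V.

Final answer: V_1 = 23.9 V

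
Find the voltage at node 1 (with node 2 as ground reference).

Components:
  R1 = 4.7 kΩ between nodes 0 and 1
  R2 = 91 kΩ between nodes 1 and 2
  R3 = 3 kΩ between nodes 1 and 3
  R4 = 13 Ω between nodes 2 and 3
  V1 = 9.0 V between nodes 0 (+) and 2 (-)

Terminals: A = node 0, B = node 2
Nodal analysis, taking node 2 as the 0 V reference.
Source V1 fixes V_0 = 9 V.
KCL at each unknown node (sum of currents leaving = 0; resistances in Ω):
  Node 1: (V_1 - 9)/4700 + (V_1 - 0)/91000 + (V_1 - V_3)/3000 = 0
  Node 3: (V_3 - V_1)/3000 + (V_3 - 0)/13 = 0
Collecting terms (coefficients in siemens):
  0.0005571·V_1 - 0.0003333·V_3 = 0.001915
  0.07726·V_3 - 0.0003333·V_1 = 0
Determinant D = (0.0005571)(0.07726) - (-0.0003333)(-0.0003333) = 0.00004293
V_1 = [(0.001915)(0.07726) - (-0.0003333)(0)]/D = 3.446 V
V_3 = [(0.0005571)(0) - (0.001915)(-0.0003333)]/D = 0.01487 V
The requested potential is V_1 = 3.446 V.

Final answer: V_1 = 3.446 V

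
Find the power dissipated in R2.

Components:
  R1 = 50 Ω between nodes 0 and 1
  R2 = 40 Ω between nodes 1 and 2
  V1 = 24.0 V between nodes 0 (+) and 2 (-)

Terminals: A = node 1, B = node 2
Nodal analysis, taking node 2 as the 0 V reference.
Source V1 fixes V_0 = 24 V.
KCL at each unknown node (sum of currents leaving = 0; resistances in Ω):
  Node 1: (V_1 - 24)/50 + (V_1 - 0)/40 = 0
Collecting terms: 0.045 × V_1 = 0.48  =>  V_1 = 10.67 V
I_R2 = (V_1 - V_2)/R2 = (10.67 - 0)/40 = 0.2667 A
P_R2 = I_R2² × R2 = (0.2667)² × 40 = 2.844 W

Final answer: 2.844 W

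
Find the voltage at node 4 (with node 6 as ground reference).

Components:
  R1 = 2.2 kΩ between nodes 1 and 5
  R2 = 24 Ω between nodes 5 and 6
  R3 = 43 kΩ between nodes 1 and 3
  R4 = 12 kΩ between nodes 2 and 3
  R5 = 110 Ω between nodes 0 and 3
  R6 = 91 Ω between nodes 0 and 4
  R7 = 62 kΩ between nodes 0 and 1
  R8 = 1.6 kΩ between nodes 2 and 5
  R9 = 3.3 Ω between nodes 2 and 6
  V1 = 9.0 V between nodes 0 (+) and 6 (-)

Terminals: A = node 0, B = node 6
Nodal analysis, taking node 6 as the 0 V reference.
Source V1 fixes V_0 = 9 V.
KCL at each unknown node (sum of currents leaving = 0; resistances in Ω):
  Node 1: (V_1 - V_5)/2200 + (V_1 - V_3)/43000 + (V_1 - 9)/62000 = 0
  Node 2: (V_2 - V_3)/12000 + (V_2 - V_5)/1600 + (V_2 - 0)/3.3 = 0
  Node 3: (V_3 - V_1)/43000 + (V_3 - V_2)/12000 + (V_3 - 9)/110 = 0
  Node 4: (V_4 - 9)/91 = 0
  Node 5: (V_5 - V_1)/2200 + (V_5 - 0)/24 + (V_5 - V_2)/1600 = 0
Collecting terms (coefficients in siemens):
  0.0004939·V_1 - 0.00002326·V_3 - 0.0004545·V_5 = 0.0001452
  0.3037·V_2 - 0.00008333·V_3 - 0.000625·V_5 = 0
  0.009197·V_3 - 0.00002326·V_1 - 0.00008333·V_2 = 0.08182
  0.01099·V_4 = 0.0989
  0.04275·V_5 - 0.0004545·V_1 - 0.000625·V_2 = 0
Solving these 5 simultaneous equations (Gaussian elimination) gives:
  V_1 = 0.7199 V, V_2 = 0.002457 V, V_3 = 8.898 V, V_4 = 9 V
  V_5 = 0.007691 V
The requested potential is V_4 = 9 V.

Final answer: V_4 = 9 V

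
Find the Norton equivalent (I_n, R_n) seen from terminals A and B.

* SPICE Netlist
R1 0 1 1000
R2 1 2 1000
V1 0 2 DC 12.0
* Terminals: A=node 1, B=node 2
Find the Thévenin equivalent first; then I_n = V_th/R_th and R_n = R_th.
Step 1 — V_th is the open-circuit voltage V_A - V_B (nothing connected across the terminals).
Nodal analysis, taking node 2 as the 0 V reference.
Source V1 fixes V_0 = 12 V.
KCL at each unknown node (sum of currents leaving = 0; resistances in Ω):
  Node 1: (V_1 - 12)/1000 + (V_1 - 0)/1000 = 0
Collecting terms: 0.002 × V_1 = 0.012  =>  V_1 = 6 V
V_th = V_1 - V_2 = 6 - 0 = 6 V
Step 2 — R_th: zero the source — replace V1 by a short circuit (node 2 merges into node 0) — and find the resistance seen between A (node 1) and B (node 0).
Reduce the network between node 1 (A) and node 0 (B) by series/parallel combination:
  Rp1 = R1 ‖ R2 (parallel, both between nodes 0 and 1) = 1/(1/1000 + 1/1000) = 500 Ω
R_th = 500 Ω
I_n = V_th/R_th = 6/500 = 0.012 A, and R_n = R_th = 500 Ω

Final answer: I_n = 0.012 A, R_n = 500 Ω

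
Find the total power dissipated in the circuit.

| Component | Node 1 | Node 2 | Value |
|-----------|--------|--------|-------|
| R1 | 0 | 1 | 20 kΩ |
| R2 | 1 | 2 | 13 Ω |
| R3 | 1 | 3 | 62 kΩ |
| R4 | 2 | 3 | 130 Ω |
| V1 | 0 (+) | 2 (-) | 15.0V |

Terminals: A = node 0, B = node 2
Nodal analysis, taking node 2 as the 0 V reference.
Source V1 fixes V_0 = 15 V.
KCL at each unknown node (sum of currents leaving = 0; resistances in Ω):
  Node 1: (V_1 - 15)/20000 + (V_1 - 0)/13 + (V_1 - V_3)/62000 = 0
  Node 3: (V_3 - V_1)/62000 + (V_3 - 0)/130 = 0
Collecting terms (coefficients in siemens):
  0.07699·V_1 - 0.00001613·V_3 = 0.00075
  0.007708·V_3 - 0.00001613·V_1 = 0
Determinant D = (0.07699)(0.007708) - (-0.00001613)(-0.00001613) = 0.0005935
V_1 = [(0.00075)(0.007708) - (-0.00001613)(0)]/D = 0.009742 V
V_3 = [(0.07699)(0) - (0.00075)(-0.00001613)]/D = 0.00002038 V
Power in each resistor, P = (ΔV)²/R:
  P_R1 = (15 - 0.009742)²/20000 = 0.01124 W
  P_R2 = (0.009742 - 0)²/13 = 0.0000073 W
  P_R3 = (0.009742 - 0.00002038)²/62000 = 0.000000001524 W
  P_R4 = (0 - 0.00002038)²/130 = 0.000000000003196 W
P_total = P_R1 + P_R2 + P_R3 + P_R4 = 0.01124 W

Final answer: 0.01124 W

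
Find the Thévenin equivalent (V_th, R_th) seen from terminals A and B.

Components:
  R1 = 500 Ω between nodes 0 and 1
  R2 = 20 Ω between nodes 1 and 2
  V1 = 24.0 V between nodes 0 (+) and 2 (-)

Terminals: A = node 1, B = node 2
Step 1 — V_th is the open-circuit voltage V_A - V_B (nothing connected across the terminals).
Nodal analysis, taking node 2 as the 0 V reference.
Source V1 fixes V_0 = 24 V.
KCL at each unknown node (sum of currents leaving = 0; resistances in Ω):
  Node 1: (V_1 - 24)/500 + (V_1 - 0)/20 = 0
Collecting terms: 0.052 × V_1 = 0.048  =>  V_1 = 0.9231 V
V_th = V_1 - V_2 = 0.9231 - 0 = 0.9231 V
Step 2 — R_th: zero the source — replace V1 by a short circuit (node 2 merges into node 0) — and find the resistance seen between A (node 1) and B (node 0).
Reduce the network between node 1 (A) and node 0 (B) by series/parallel combination:
  Rp1 = R1 ‖ R2 (parallel, both between nodes 0 and 1) = 1/(1/500 + 1/20) = 19.23 Ω
R_th = 19.23 Ω

Final answer: V_th = 0.9231 V, R_th = 19.23 Ω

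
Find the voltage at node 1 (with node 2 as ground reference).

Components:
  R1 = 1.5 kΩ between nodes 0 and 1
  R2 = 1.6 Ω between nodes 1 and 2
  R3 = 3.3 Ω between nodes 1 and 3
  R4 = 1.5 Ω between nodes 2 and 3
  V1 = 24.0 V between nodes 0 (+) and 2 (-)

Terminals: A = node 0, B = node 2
Nodal analysis, taking node 2 as the 0 V reference.
Source V1 fixes V_0 = 24 V.
KCL at each unknown node (sum of currents leaving = 0; resistances in Ω):
  Node 1: (V_1 - 24)/1500 + (V_1 - 0)/1.6 + (V_1 - V_3)/3.3 = 0
  Node 3: (V_3 - V_1)/3.3 + (V_3 - 0)/1.5 = 0
Collecting terms (coefficients in siemens):
  0.9287·V_1 - 0.303·V_3 = 0.016
  0.9697·V_3 - 0.303·V_1 = 0
Determinant D = (0.9287)(0.9697) - (-0.303)(-0.303) = 0.8087
V_1 = [(0.016)(0.9697) - (-0.303)(0)]/D = 0.01918 V
V_3 = [(0.9287)(0) - (0.016)(-0.303)]/D = 0.005995 V
The requested potential is V_1 = 0.01918 V.

Final answer: V_1 = 0.01918 V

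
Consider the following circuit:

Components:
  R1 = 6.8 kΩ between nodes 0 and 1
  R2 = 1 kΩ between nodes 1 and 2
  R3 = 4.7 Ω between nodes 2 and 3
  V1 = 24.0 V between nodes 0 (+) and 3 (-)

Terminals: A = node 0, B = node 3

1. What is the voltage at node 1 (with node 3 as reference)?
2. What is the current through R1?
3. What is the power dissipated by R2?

Nodal analysis, taking node 3 as the 0 V reference.
Source V1 fixes V_0 = 24 V.
KCL at each unknown node (sum of currents leaving = 0; resistances in Ω):
  Node 1: (V_1 - 24)/6800 + (V_1 - V_2)/1000 = 0
  Node 2: (V_2 - V_1)/1000 + (V_2 - 0)/4.7 = 0
Collecting terms (coefficients in siemens):
  0.001147·V_1 - 0.001·V_2 = 0.003529
  0.2138·V_2 - 0.001·V_1 = 0
Determinant D = (0.001147)(0.2138) - (-0.001)(-0.001) = 0.0002442
V_1 = [(0.003529)(0.2138) - (-0.001)(0)]/D = 3.09 V
V_2 = [(0.001147)(0) - (0.003529)(-0.001)]/D = 0.01445 V
Part 1:
  Read off the nodal solution: V_1 = 3.09 V
Part 2:
  I_R1 = (V_0 - V_1)/R1 = (24 - 3.09)/6800 = 0.003075 A
  Magnitude: I_R1 = 0.003075 A
Part 3:
  I_R2 = (V_1 - V_2)/R2 = (3.09 - 0.01445)/1000 = 0.003075 A
  P_R2 = I_R2² × R2 = (0.003075)² × 1000 = 0.009456 W

Final answers:
1. V_1 = 3.09 V
2. I_R1 = 0.003075 A
3. P_R2 = 0.009456 W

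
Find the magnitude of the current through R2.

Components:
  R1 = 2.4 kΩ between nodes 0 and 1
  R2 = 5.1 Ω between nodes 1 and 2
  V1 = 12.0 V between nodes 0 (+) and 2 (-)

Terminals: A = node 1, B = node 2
Nodal analysis, taking node 2 as the 0 V reference.
Source V1 fixes V_0 = 12 V.
KCL at each unknown node (sum of currents leaving = 0; resistances in Ω):
  Node 1: (V_1 - 12)/2400 + (V_1 - 0)/5.1 = 0
Collecting terms: 0.1965 × V_1 = 0.005  =>  V_1 = 0.02545 V
I_R2 = (V_1 - V_2)/R2 = (0.02545 - 0)/5.1 = 0.004989 A
|I_R2| = 0.004989 A

Final answer: |I_R2| = 0.004989 A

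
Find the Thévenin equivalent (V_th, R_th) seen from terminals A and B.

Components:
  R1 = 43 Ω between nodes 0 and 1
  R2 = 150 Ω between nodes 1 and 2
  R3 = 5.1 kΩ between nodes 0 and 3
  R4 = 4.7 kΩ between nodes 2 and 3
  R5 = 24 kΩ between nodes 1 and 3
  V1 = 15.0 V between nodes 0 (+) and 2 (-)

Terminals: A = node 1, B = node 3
Step 1 — V_th is the open-circuit voltage V_A - V_B (nothing connected across the terminals).
Nodal analysis, taking node 2 as the 0 V reference.
Source V1 fixes V_0 = 15 V.
KCL at each unknown node (sum of currents leaving = 0; resistances in Ω):
  Node 1: (V_1 - 15)/43 + (V_1 - 0)/150 + (V_1 - V_3)/24000 = 0
  Node 3: (V_3 - 15)/5100 + (V_3 - 0)/4700 + (V_3 - V_1)/24000 = 0
Collecting terms (coefficients in siemens):
  0.02996·V_1 - 0.00004167·V_3 = 0.3488
  0.0004505·V_3 - 0.00004167·V_1 = 0.002941
Determinant D = (0.02996)(0.0004505) - (-0.00004167)(-0.00004167) = 0.0000135
V_1 = [(0.3488)(0.0004505) - (-0.00004167)(0.002941)]/D = 11.65 V
V_3 = [(0.02996)(0.002941) - (0.3488)(-0.00004167)]/D = 7.606 V
V_th = V_1 - V_3 = 11.65 - 7.606 = 4.046 V
Step 2 — R_th: zero the source — replace V1 by a short circuit (node 2 merges into node 0) — and find the resistance seen between A (node 1) and B (node 3).
Reduce the network between node 1 (A) and node 3 (B) by series/parallel combination:
  Rp1 = R1 ‖ R2 (parallel, both between nodes 0 and 1) = 1/(1/43 + 1/150) = 33.42 Ω
  Rp2 = R3 ‖ R4 (parallel, both between nodes 0 and 3) = 1/(1/5100 + 1/4700) = 2446 Ω
  Rs1 = Rp1 + Rp2 (series, joined only at node 0) = 33.42 + 2446 = 2479 Ω
  Rp3 = R5 ‖ Rs1 (parallel, both between nodes 1 and 3) = 1/(1/24000 + 1/2479) = 2247 Ω
R_th = 2.247 kΩ

Final answer: V_th = 4.046 V, R_th = 2.247 kΩ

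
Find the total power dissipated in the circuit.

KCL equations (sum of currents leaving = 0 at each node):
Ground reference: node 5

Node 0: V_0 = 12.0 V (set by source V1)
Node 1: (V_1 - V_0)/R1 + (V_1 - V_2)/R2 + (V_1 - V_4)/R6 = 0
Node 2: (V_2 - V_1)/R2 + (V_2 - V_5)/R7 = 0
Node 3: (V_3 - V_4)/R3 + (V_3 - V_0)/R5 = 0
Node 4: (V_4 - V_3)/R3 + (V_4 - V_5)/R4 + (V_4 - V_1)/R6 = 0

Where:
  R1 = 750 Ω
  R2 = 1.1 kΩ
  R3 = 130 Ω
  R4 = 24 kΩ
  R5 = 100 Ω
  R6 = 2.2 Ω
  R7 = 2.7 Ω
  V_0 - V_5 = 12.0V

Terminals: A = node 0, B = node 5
Nodal analysis, taking node 5 as the 0 V reference.
Source V1 fixes V_0 = 12 V.
KCL at each unknown node (sum of currents leaving = 0; resistances in Ω):
  Node 1: (V_1 - 12)/750 + (V_1 - V_2)/1100 + (V_1 - V_4)/2.2 = 0
  Node 2: (V_2 - V_1)/1100 + (V_2 - 0)/2.7 = 0
  Node 3: (V_3 - V_4)/130 + (V_3 - 12)/100 = 0
  Node 4: (V_4 - V_3)/130 + (V_4 - 0)/24000 + (V_4 - V_1)/2.2 = 0
Collecting terms (coefficients in siemens):
  0.4568·V_1 - 0.0009091·V_2 - 0.4545·V_4 = 0.016
  0.3713·V_2 - 0.0009091·V_1 = 0
  0.01769·V_3 - 0.007692·V_4 = 0.12
  0.4623·V_4 - 0.4545·V_1 - 0.007692·V_3 = 0
Solving these 4 simultaneous equations (Gaussian elimination) gives:
  V_1 = 10.27 V, V_2 = 0.02515 V, V_3 = 11.26 V, V_4 = 10.29 V
Power in each resistor, P = (ΔV)²/R:
  P_R1 = (12 - 10.27)²/750 = 0.003977 W
  P_R2 = (10.27 - 0.02515)²/1100 = 0.09547 W
  P_R3 = (11.26 - 10.29)²/130 = 0.0072 W
  P_R4 = (10.29 - 0)²/24000 = 0.00441 W
  P_R5 = (12 - 11.26)²/100 = 0.005538 W
  P_R6 = (10.27 - 10.29)²/2.2 = 0.0001082 W
  P_R7 = (0.02515 - 0)²/2.7 = 0.0002343 W
P_total = P_R1 + P_R2 + P_R3 + P_R4 + P_R5 + P_R6 + P_R7 = 0.1169 W

Final answer: 0.1169 W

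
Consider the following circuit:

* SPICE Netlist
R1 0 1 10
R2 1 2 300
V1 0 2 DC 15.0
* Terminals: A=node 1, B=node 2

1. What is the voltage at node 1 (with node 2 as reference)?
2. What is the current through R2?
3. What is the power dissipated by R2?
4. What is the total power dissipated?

Nodal analysis, taking node 2 as the 0 V reference.
Source V1 fixes V_0 = 15 V.
KCL at each unknown node (sum of currents leaving = 0; resistances in Ω):
  Node 1: (V_1 - 15)/10 + (V_1 - 0)/300 = 0
Collecting terms: 0.1033 × V_1 = 1.5  =>  V_1 = 14.52 V
Part 1:
  Read off the nodal solution: V_1 = 14.52 V
Part 2:
  I_R2 = (V_1 - V_2)/R2 = (14.52 - 0)/300 = 0.04839 A
  Magnitude: I_R2 = 0.04839 A
Part 3:
  I_R2 = (V_1 - V_2)/R2 = (14.52 - 0)/300 = 0.04839 A
  P_R2 = I_R2² × R2 = (0.04839)² × 300 = 0.7024 W
Part 4:
  Power in each resistor, P = (ΔV)²/R:
    P_R1 = (15 - 14.52)²/10 = 0.02341 W
    P_R2 = (14.52 - 0)²/300 = 0.7024 W
  P_total = P_R1 + P_R2 = 0.7258 W

Final answers:
1. V_1 = 14.52 V
2. I_R2 = 0.04839 A
3. P_R2 = 0.7024 W
4. P_total = 0.7258 W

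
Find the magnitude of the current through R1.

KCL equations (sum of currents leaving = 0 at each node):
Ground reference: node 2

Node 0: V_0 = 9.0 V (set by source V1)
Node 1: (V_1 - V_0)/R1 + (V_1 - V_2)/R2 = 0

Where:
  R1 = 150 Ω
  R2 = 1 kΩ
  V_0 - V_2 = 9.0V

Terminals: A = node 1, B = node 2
Nodal analysis, taking node 2 as the 0 V reference.
Source V1 fixes V_0 = 9 V.
KCL at each unknown node (sum of currents leaving = 0; resistances in Ω):
  Node 1: (V_1 - 9)/150 + (V_1 - 0)/1000 = 0
Collecting terms: 0.007667 × V_1 = 0.06  =>  V_1 = 7.826 V
I_R1 = (V_0 - V_1)/R1 = (9 - 7.826)/150 = 0.007826 A
|I_R1| = 0.007826 A

Final answer: |I_R1| = 0.007826 A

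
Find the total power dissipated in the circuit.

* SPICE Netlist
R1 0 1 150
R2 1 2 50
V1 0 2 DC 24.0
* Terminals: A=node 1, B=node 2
Nodal analysis, taking node 2 as the 0 V reference.
Source V1 fixes V_0 = 24 V.
KCL at each unknown node (sum of currents leaving = 0; resistances in Ω):
  Node 1: (V_1 - 24)/150 + (V_1 - 0)/50 = 0
Collecting terms: 0.02667 × V_1 = 0.16  =>  V_1 = 6 V
Power in each resistor, P = (ΔV)²/R:
  P_R1 = (24 - 6)²/150 = 2.16 W
  P_R2 = (6 - 0)²/50 = 0.72 W
P_total = P_R1 + P_R2 = 2.88 W

Final answer: 2.88 W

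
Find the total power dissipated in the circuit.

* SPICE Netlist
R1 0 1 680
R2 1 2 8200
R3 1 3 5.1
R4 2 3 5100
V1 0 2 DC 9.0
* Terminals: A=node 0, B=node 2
Nodal analysis, taking node 2 as the 0 V reference.
Source V1 fixes V_0 = 9 V.
KCL at each unknown node (sum of currents leaving = 0; resistances in Ω):
  Node 1: (V_1 - 9)/680 + (V_1 - 0)/8200 + (V_1 - V_3)/5.1 = 0
  Node 3: (V_3 - V_1)/5.1 + (V_3 - 0)/5100 = 0
Collecting terms (coefficients in siemens):
  0.1977·V_1 - 0.1961·V_3 = 0.01324
  0.1963·V_3 - 0.1961·V_1 = 0
Determinant D = (0.1977)(0.1963) - (-0.1961)(-0.1961) = 0.000351
V_1 = [(0.01324)(0.1963) - (-0.1961)(0)]/D = 7.401 V
V_3 = [(0.1977)(0) - (0.01324)(-0.1961)]/D = 7.393 V
Power in each resistor, P = (ΔV)²/R:
  P_R1 = (9 - 7.401)²/680 = 0.003762 W
  P_R2 = (7.401 - 0)²/8200 = 0.006679 W
  P_R3 = (7.401 - 7.393)²/5.1 = 0.00001072 W
  P_R4 = (0 - 7.393)²/5100 = 0.01072 W
P_total = P_R1 + P_R2 + P_R3 + P_R4 = 0.02117 W

Final answer: 0.02117 W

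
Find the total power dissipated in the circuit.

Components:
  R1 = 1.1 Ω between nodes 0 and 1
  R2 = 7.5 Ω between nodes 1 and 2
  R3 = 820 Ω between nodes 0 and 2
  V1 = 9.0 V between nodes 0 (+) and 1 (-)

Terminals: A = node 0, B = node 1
Nodal analysis, taking node 1 as the 0 V reference.
Source V1 fixes V_0 = 9 V.
KCL at each unknown node (sum of currents leaving = 0; resistances in Ω):
  Node 2: (V_2 - 0)/7.5 + (V_2 - 9)/820 = 0
Collecting terms: 0.1346 × V_2 = 0.01098  =>  V_2 = 0.08157 V
Power in each resistor, P = (ΔV)²/R:
  P_R1 = (9 - 0)²/1.1 = 73.64 W
  P_R2 = (0 - 0.08157)²/7.5 = 0.0008872 W
  P_R3 = (9 - 0.08157)²/820 = 0.097 W
P_total = P_R1 + P_R2 + P_R3 = 73.73 W

Final answer: 73.73 W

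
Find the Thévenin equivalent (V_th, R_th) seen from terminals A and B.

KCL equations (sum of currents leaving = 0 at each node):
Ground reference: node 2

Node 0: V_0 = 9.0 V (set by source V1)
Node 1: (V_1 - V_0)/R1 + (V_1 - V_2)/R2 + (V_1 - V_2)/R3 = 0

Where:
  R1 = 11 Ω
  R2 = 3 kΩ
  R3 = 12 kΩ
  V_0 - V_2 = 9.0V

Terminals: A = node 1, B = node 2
Step 1 — V_th is the open-circuit voltage V_A - V_B (nothing connected across the terminals).
Nodal analysis, taking node 2 as the 0 V reference.
Source V1 fixes V_0 = 9 V.
KCL at each unknown node (sum of currents leaving = 0; resistances in Ω):
  Node 1: (V_1 - 9)/11 + (V_1 - 0)/3000 + (V_1 - 0)/12000 = 0
Collecting terms: 0.09133 × V_1 = 0.8182  =>  V_1 = 8.959 V
V_th = V_1 - V_2 = 8.959 - 0 = 8.959 V
Step 2 — R_th: zero the source — replace V1 by a short circuit (node 2 merges into node 0) — and find the resistance seen between A (node 1) and B (node 0).
Reduce the network between node 1 (A) and node 0 (B) by series/parallel combination:
  Rp1 = R1 ‖ R2 ‖ R3 (parallel, all between nodes 0 and 1) = 1/(1/11 + 1/3000 + 1/12000) = 10.95 Ω
R_th = 10.95 Ω

Final answer: V_th = 8.959 V, R_th = 10.95 Ω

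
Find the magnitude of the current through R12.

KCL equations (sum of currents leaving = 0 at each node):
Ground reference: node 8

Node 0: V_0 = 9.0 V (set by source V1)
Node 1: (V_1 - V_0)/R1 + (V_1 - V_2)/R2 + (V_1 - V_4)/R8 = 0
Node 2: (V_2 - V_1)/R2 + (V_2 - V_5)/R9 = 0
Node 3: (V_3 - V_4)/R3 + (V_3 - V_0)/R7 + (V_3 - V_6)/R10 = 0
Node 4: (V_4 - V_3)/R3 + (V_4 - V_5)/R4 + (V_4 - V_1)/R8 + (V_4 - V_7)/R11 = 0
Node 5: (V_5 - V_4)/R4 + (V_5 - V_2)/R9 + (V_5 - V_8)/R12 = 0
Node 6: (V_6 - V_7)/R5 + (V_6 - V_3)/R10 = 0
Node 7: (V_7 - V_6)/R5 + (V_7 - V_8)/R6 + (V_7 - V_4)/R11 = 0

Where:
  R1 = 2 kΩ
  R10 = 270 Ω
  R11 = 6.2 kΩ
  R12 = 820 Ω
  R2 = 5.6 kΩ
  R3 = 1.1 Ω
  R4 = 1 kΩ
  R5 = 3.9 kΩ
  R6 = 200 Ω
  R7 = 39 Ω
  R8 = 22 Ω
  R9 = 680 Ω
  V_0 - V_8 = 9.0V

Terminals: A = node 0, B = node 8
Nodal analysis, taking node 8 as the 0 V reference.
Source V1 fixes V_0 = 9 V.
KCL at each unknown node (sum of currents leaving = 0; resistances in Ω):
  Node 1: (V_1 - 9)/2000 + (V_1 - V_2)/5600 + (V_1 - V_4)/22 = 0
  Node 2: (V_2 - V_1)/5600 + (V_2 - V_5)/680 = 0
  Node 3: (V_3 - V_4)/1.1 + (V_3 - 9)/39 + (V_3 - V_6)/270 = 0
  Node 4: (V_4 - V_3)/1.1 + (V_4 - V_5)/1000 + (V_4 - V_1)/22 + (V_4 - V_7)/6200 = 0
  Node 5: (V_5 - V_4)/1000 + (V_5 - V_2)/680 + (V_5 - 0)/820 = 0
  Node 6: (V_6 - V_7)/3900 + (V_6 - V_3)/270 = 0
  Node 7: (V_7 - V_6)/3900 + (V_7 - 0)/200 + (V_7 - V_4)/6200 = 0
Collecting terms (coefficients in siemens):
  0.04613·V_1 - 0.0001786·V_2 - 0.04545·V_4 = 0.0045
  0.001649·V_2 - 0.0001786·V_1 - 0.001471·V_5 = 0
  0.9384·V_3 - 0.9091·V_4 - 0.003704·V_6 = 0.2308
  0.9557·V_4 - 0.04545·V_1 - 0.9091·V_3 - 0.001·V_5 - 0.0001613·V_7 = 0
  0.00369·V_5 - 0.001471·V_2 - 0.001·V_4 = 0
  0.00396·V_6 - 0.003704·V_3 - 0.0002564·V_7 = 0
  0.005418·V_7 - 0.0001613·V_4 - 0.0002564·V_6 = 0
Solving these 7 simultaneous equations (Gaussian elimination) gives:
  V_1 = 8.661 V, V_2 = 4.706 V, V_3 = 8.68 V, V_4 = 8.673 V
  V_5 = 4.226 V, V_6 = 8.16 V, V_7 = 0.6444 V
I_R12 = (V_5 - V_8)/R12 = (4.226 - 0)/820 = 0.005153 A
|I_R12| = 0.005153 A

Final answer: |I_R12| = 0.005153 A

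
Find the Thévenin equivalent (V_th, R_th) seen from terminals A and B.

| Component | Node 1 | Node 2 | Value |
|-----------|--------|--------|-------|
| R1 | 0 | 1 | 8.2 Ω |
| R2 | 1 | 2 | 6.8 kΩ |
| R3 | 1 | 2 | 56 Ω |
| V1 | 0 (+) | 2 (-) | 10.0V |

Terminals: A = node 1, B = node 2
Step 1 — V_th is the open-circuit voltage V_A - V_B (nothing connected across the terminals).
Nodal analysis, taking node 2 as the 0 V reference.
Source V1 fixes V_0 = 10 V.
KCL at each unknown node (sum of currents leaving = 0; resistances in Ω):
  Node 1: (V_1 - 10)/8.2 + (V_1 - 0)/6800 + (V_1 - 0)/56 = 0
Collecting terms: 0.14 × V_1 = 1.22  =>  V_1 = 8.714 V
V_th = V_1 - V_2 = 8.714 - 0 = 8.714 V
Step 2 — R_th: zero the source — replace V1 by a short circuit (node 2 merges into node 0) — and find the resistance seen between A (node 1) and B (node 0).
Reduce the network between node 1 (A) and node 0 (B) by series/parallel combination:
  Rp1 = R1 ‖ R2 ‖ R3 (parallel, all between nodes 0 and 1) = 1/(1/8.2 + 1/6800 + 1/56) = 7.145 Ω
R_th = 7.145 Ω

Final answer: V_th = 8.714 V, R_th = 7.145 Ω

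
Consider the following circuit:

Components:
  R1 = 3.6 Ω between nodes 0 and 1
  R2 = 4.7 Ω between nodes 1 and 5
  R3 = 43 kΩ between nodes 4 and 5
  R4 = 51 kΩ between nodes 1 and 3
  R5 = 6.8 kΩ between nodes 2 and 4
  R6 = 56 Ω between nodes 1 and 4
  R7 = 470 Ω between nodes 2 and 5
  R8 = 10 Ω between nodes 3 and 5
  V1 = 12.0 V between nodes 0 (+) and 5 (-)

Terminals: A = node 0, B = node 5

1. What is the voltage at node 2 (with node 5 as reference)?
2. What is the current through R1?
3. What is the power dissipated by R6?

Nodal analysis, taking node 5 as the 0 V reference.
Source V1 fixes V_0 = 12 V.
KCL at each unknown node (sum of currents leaving = 0; resistances in Ω):
  Node 1: (V_1 - 12)/3.6 + (V_1 - 0)/4.7 + (V_1 - V_3)/51000 + (V_1 - V_4)/56 = 0
  Node 2: (V_2 - V_4)/6800 + (V_2 - 0)/470 = 0
  Node 3: (V_3 - V_1)/51000 + (V_3 - 0)/10 = 0
  Node 4: (V_4 - 0)/43000 + (V_4 - V_2)/6800 + (V_4 - V_1)/56 = 0
Collecting terms (coefficients in siemens):
  0.5084·V_1 - 0.00001961·V_3 - 0.01786·V_4 = 3.333
  0.002275·V_2 - 0.0001471·V_4 = 0
  0.1·V_3 - 0.00001961·V_1 = 0
  0.01803·V_4 - 0.01786·V_1 - 0.0001471·V_2 = 0
Solving these 4 simultaneous equations (Gaussian elimination) gives:
  V_1 = 6.793 V, V_2 = 0.4352 V, V_3 = 0.001332 V, V_4 = 6.732 V
Part 1:
  Read off the nodal solution: V_2 = 0.4352 V
Part 2:
  I_R1 = (V_0 - V_1)/R1 = (12 - 6.793)/3.6 = 1.446 A
  Magnitude: I_R1 = 1.446 A
Part 3:
  I_R6 = (V_1 - V_4)/R6 = (6.793 - 6.732)/56 = 0.001083 A
  P_R6 = I_R6² × R6 = (0.001083)² × 56 = 0.00006563 W

Final answers:
1. V_2 = 0.4352 V
2. I_R1 = 1.446 A
3. P_R6 = 6.563e-05 W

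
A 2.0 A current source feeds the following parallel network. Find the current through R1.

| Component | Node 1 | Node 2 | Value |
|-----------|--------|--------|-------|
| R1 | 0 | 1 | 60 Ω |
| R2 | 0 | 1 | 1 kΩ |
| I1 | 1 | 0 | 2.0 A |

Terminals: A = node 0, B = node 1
All resistors sit directly between nodes 0 and 1, so they are in parallel and share one voltage V; the full source current 2 A splits among them.
1/R_par = 1/60 + 1/1000 = 0.01767 S  =>  R_par = 56.6 Ω
V = I × R_par = 2 × 56.6 = 113.2 V
I_R1 = V/R1 = 113.2/60 = 1.887 A

Final answer: 1.887 A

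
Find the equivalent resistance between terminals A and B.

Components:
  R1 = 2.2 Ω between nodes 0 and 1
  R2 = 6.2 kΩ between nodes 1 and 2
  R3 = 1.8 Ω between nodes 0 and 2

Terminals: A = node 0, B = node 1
Reduce the network between node 0 (A) and node 1 (B) by series/parallel combination:
  Rs1 = R3 + R2 (series, joined only at node 2) = 1.8 + 6200 = 6202 Ω
  Rp1 = R1 ‖ Rs1 (parallel, both between nodes 0 and 1) = 1/(1/2.2 + 1/6202) = 2.199 Ω
R_eq = 2.199 Ω

Final answer: 2.199 Ω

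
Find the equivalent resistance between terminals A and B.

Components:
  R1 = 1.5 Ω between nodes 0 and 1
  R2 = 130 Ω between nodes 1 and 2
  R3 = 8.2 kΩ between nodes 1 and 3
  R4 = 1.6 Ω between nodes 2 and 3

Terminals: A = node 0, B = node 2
Reduce the network between node 0 (A) and node 2 (B) by series/parallel combination:
  Rs1 = R3 + R4 (series, joined only at node 3) = 8200 + 1.6 = 8202 Ω
  Rp1 = R2 ‖ Rs1 (parallel, both between nodes 1 and 2) = 1/(1/130 + 1/8202) = 128 Ω
  Rs2 = R1 + Rp1 (series, joined only at node 1) = 1.5 + 128 = 129.5 Ω
R_eq = 129.5 Ω

Final answer: 129.5 Ω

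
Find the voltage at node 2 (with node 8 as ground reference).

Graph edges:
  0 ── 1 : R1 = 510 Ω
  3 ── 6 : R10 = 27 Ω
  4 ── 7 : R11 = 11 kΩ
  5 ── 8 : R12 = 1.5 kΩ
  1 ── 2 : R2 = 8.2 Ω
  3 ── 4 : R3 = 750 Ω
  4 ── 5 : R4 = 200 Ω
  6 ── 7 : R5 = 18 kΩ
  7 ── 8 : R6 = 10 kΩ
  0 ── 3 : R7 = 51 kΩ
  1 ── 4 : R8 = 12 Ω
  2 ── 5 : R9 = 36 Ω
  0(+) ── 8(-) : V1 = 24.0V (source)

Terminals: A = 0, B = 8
Nodal analysis, taking node 8 as the 0 V reference.
Source V1 fixes V_0 = 24 V.
KCL at each unknown node (sum of currents leaving = 0; resistances in Ω):
  Node 1: (V_1 - 24)/510 + (V_1 - V_2)/8.2 + (V_1 - V_4)/12 = 0
  Node 2: (V_2 - V_1)/8.2 + (V_2 - V_5)/36 = 0
  Node 3: (V_3 - V_4)/750 + (V_3 - 24)/51000 + (V_3 - V_6)/27 = 0
  Node 4: (V_4 - V_3)/750 + (V_4 - V_5)/200 + (V_4 - V_1)/12 + (V_4 - V_7)/11000 = 0
  Node 5: (V_5 - V_4)/200 + (V_5 - V_2)/36 + (V_5 - 0)/1500 = 0
  Node 6: (V_6 - V_7)/18000 + (V_6 - V_3)/27 = 0
  Node 7: (V_7 - V_6)/18000 + (V_7 - 0)/10000 + (V_7 - V_4)/11000 = 0
Collecting terms (coefficients in siemens):
  0.2072·V_1 - 0.122·V_2 - 0.08333·V_4 = 0.04706
  0.1497·V_2 - 0.122·V_1 - 0.02778·V_5 = 0
  0.03839·V_3 - 0.001333·V_4 - 0.03704·V_6 = 0.0004706
  0.08976·V_4 - 0.08333·V_1 - 0.001333·V_3 - 0.005·V_5 - 0.00009091·V_7 = 0
  0.03344·V_5 - 0.02778·V_2 - 0.005·V_4 = 0
  0.03709·V_6 - 0.03704·V_3 - 0.00005556·V_7 = 0
  0.0002465·V_7 - 0.00009091·V_4 - 0.00005556·V_6 = 0
Solving these 7 simultaneous equations (Gaussian elimination) gives:
  V_1 = 17.67 V, V_2 = 17.59 V, V_3 = 17.44 V, V_4 = 17.64 V
  V_5 = 17.25 V, V_6 = 17.43 V, V_7 = 10.43 V
The requested potential is V_2 = 17.59 V.

Final answer: V_2 = 17.59 V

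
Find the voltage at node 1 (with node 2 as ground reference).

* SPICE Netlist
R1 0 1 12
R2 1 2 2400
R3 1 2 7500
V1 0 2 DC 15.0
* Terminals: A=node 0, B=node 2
Nodal analysis, taking node 2 as the 0 V reference.
Source V1 fixes V_0 = 15 V.
KCL at each unknown node (sum of currents leaving = 0; resistances in Ω):
  Node 1: (V_1 - 15)/12 + (V_1 - 0)/2400 + (V_1 - 0)/7500 = 0
Collecting terms: 0.08388 × V_1 = 1.25  =>  V_1 = 14.9 V
The requested potential is V_1 = 14.9 V.

Final answer: V_1 = 14.9 V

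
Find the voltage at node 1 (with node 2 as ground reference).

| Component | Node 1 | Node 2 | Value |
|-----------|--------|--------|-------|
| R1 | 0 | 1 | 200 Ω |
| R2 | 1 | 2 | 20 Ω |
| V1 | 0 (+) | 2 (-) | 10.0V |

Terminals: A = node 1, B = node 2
Nodal analysis, taking node 2 as the 0 V reference.
Source V1 fixes V_0 = 10 V.
KCL at each unknown node (sum of currents leaving = 0; resistances in Ω):
  Node 1: (V_1 - 10)/200 + (V_1 - 0)/20 = 0
Collecting terms: 0.055 × V_1 = 0.05  =>  V_1 = 0.9091 V
The requested potential is V_1 = 0.9091 V.

Final answer: V_1 = 0.9091 V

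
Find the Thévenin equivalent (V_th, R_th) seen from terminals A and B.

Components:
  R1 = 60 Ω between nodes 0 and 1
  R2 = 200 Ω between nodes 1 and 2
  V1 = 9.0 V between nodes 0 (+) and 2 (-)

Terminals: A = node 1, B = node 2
Step 1 — V_th is the open-circuit voltage V_A - V_B (nothing connected across the terminals).
Nodal analysis, taking node 2 as the 0 V reference.
Source V1 fixes V_0 = 9 V.
KCL at each unknown node (sum of currents leaving = 0; resistances in Ω):
  Node 1: (V_1 - 9)/60 + (V_1 - 0)/200 = 0
Collecting terms: 0.02167 × V_1 = 0.15  =>  V_1 = 6.923 V
V_th = V_1 - V_2 = 6.923 - 0 = 6.923 V
Step 2 — R_th: zero the source — replace V1 by a short circuit (node 2 merges into node 0) — and find the resistance seen between A (node 1) and B (node 0).
Reduce the network between node 1 (A) and node 0 (B) by series/parallel combination:
  Rp1 = R1 ‖ R2 (parallel, both between nodes 0 and 1) = 1/(1/60 + 1/200) = 46.15 Ω
R_th = 46.15 Ω

Final answer: V_th = 6.923 V, R_th = 46.15 Ω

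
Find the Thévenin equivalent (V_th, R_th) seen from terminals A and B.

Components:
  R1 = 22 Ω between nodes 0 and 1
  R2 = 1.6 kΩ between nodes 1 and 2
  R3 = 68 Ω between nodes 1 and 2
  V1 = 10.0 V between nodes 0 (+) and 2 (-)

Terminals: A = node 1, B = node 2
Step 1 — V_th is the open-circuit voltage V_A - V_B (nothing connected across the terminals).
Nodal analysis, taking node 2 as the 0 V reference.
Source V1 fixes V_0 = 10 V.
KCL at each unknown node (sum of currents leaving = 0; resistances in Ω):
  Node 1: (V_1 - 10)/22 + (V_1 - 0)/1600 + (V_1 - 0)/68 = 0
Collecting terms: 0.06079 × V_1 = 0.4545  =>  V_1 = 7.478 V
V_th = V_1 - V_2 = 7.478 - 0 = 7.478 V
Step 2 — R_th: zero the source — replace V1 by a short circuit (node 2 merges into node 0) — and find the resistance seen between A (node 1) and B (node 0).
Reduce the network between node 1 (A) and node 0 (B) by series/parallel combination:
  Rp1 = R1 ‖ R2 ‖ R3 (parallel, all between nodes 0 and 1) = 1/(1/22 + 1/1600 + 1/68) = 16.45 Ω
R_th = 16.45 Ω

Final answer: V_th = 7.478 V, R_th = 16.45 Ω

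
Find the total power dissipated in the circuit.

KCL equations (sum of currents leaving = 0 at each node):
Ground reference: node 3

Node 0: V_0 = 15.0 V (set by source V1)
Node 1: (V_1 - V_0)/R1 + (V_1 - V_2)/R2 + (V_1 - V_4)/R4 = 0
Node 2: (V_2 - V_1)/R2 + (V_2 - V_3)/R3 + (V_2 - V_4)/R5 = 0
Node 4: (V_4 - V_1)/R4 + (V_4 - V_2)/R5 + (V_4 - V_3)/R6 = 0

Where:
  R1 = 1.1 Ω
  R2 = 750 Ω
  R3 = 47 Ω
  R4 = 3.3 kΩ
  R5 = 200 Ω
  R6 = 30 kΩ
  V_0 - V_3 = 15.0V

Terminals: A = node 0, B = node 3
Nodal analysis, taking node 3 as the 0 V reference.
Source V1 fixes V_0 = 15 V.
KCL at each unknown node (sum of currents leaving = 0; resistances in Ω):
  Node 1: (V_1 - 15)/1.1 + (V_1 - V_2)/750 + (V_1 - V_4)/3300 = 0
  Node 2: (V_2 - V_1)/750 + (V_2 - 0)/47 + (V_2 - V_4)/200 = 0
  Node 4: (V_4 - V_1)/3300 + (V_4 - V_2)/200 + (V_4 - 0)/30000 = 0
Collecting terms (coefficients in siemens):
  0.9107·V_1 - 0.001333·V_2 - 0.000303·V_4 = 13.64
  0.02761·V_2 - 0.001333·V_1 - 0.005·V_4 = 0
  0.005336·V_4 - 0.000303·V_1 - 0.005·V_2 = 0
Solving these 3 simultaneous equations (Gaussian elimination) gives:
  V_1 = 14.98 V, V_2 = 1.056 V, V_4 = 1.84 V
Power in each resistor, P = (ΔV)²/R:
  P_R1 = (15 - 14.98)²/1.1 = 0.0005588 W
  P_R2 = (14.98 - 1.056)²/750 = 0.2583 W
  P_R3 = (1.056 - 0)²/47 = 0.02375 W
  P_R4 = (14.98 - 1.84)²/3300 = 0.05228 W
  P_R5 = (1.056 - 1.84)²/200 = 0.003072 W
  P_R6 = (0 - 1.84)²/30000 = 0.0001129 W
P_total = P_R1 + P_R2 + P_R3 + P_R4 + P_R5 + P_R6 = 0.3381 W

Final answer: 0.3381 W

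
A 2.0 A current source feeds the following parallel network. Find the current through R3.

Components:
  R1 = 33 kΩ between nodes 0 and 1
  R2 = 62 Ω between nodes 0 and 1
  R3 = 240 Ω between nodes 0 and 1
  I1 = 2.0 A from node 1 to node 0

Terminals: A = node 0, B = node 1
All resistors sit directly between nodes 0 and 1, so they are in parallel and share one voltage V; the full source current 2 A splits among them.
1/R_par = 1/33000 + 1/62 + 1/240 = 0.02033 S  =>  R_par = 49.2 Ω
V = I × R_par = 2 × 49.2 = 98.4 V
I_R3 = V/R3 = 98.4/240 = 0.41 A

Final answer: 0.41 A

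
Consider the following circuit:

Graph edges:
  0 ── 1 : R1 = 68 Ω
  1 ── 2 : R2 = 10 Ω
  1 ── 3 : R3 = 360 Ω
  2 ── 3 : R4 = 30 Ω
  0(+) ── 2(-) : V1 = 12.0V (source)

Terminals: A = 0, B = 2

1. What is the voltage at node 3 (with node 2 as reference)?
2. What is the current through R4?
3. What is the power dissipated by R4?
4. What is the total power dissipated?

Nodal analysis, taking node 2 as the 0 V reference.
Source V1 fixes V_0 = 12 V.
KCL at each unknown node (sum of currents leaving = 0; resistances in Ω):
  Node 1: (V_1 - 12)/68 + (V_1 - 0)/10 + (V_1 - V_3)/360 = 0
  Node 3: (V_3 - V_1)/360 + (V_3 - 0)/30 = 0
Collecting terms (coefficients in siemens):
  0.1175·V_1 - 0.002778·V_3 = 0.1765
  0.03611·V_3 - 0.002778·V_1 = 0
Determinant D = (0.1175)(0.03611) - (-0.002778)(-0.002778) = 0.004235
V_1 = [(0.1765)(0.03611) - (-0.002778)(0)]/D = 1.505 V
V_3 = [(0.1175)(0) - (0.1765)(-0.002778)]/D = 0.1158 V
Part 1:
  Read off the nodal solution: V_3 = 0.1158 V
Part 2:
  I_R4 = (V_2 - V_3)/R4 = (0 - 0.1158)/30 = -0.003859 A
  Magnitude: I_R4 = 0.003859 A
Part 3:
  I_R4 = (V_2 - V_3)/R4 = (0 - 0.1158)/30 = -0.003859 A
  P_R4 = I_R4² × R4 = (-0.003859)² × 30 = 0.0004466 W
Part 4:
  Power in each resistor, P = (ΔV)²/R:
    P_R1 = (12 - 1.505)²/68 = 1.62 W
    P_R2 = (1.505 - 0)²/10 = 0.2264 W
    P_R3 = (1.505 - 0.1158)²/360 = 0.00536 W
    P_R4 = (0 - 0.1158)²/30 = 0.0004466 W
  P_total = P_R1 + P_R2 + P_R3 + P_R4 = 1.852 W

Final answers:
1. V_3 = 0.1158 V
2. I_R4 = 0.003859 A
3. P_R4 = 0.0004466 W
4. P_total = 1.852 W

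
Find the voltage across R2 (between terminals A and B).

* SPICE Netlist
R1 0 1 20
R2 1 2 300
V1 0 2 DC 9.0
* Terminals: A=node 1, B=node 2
R1 and R2 are in series across V1 (node 0 → node 1 → node 2), and the output A–B is taken across R2, so this is a voltage divider.
Series current: I = V1/(R1 + R2) = 9/(20 + 300) = 9/320 = 0.02813 A
V_R2 = I × R2 = V1 × R2/(R1 + R2) = 9 × 300/320 = 8.438 V

Final answer: 8.438 V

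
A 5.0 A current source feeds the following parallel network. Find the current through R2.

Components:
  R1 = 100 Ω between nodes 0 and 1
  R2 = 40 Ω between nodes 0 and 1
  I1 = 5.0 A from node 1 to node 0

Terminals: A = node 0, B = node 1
All resistors sit directly between nodes 0 and 1, so they are in parallel and share one voltage V; the full source current 5 A splits among them.
1/R_par = 1/100 + 1/40 = 0.035 S  =>  R_par = 28.57 Ω
V = I × R_par = 5 × 28.57 = 142.9 V
I_R2 = V/R2 = 142.9/40 = 3.571 A

Final answer: 3.571 A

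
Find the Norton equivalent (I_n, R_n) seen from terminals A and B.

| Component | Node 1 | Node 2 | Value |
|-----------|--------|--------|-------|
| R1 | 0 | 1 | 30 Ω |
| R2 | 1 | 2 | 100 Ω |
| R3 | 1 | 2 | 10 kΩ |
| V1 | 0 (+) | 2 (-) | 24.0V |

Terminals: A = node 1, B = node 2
Find the Thévenin equivalent first; then I_n = V_th/R_th and R_n = R_th.
Step 1 — V_th is the open-circuit voltage V_A - V_B (nothing connected across the terminals).
Nodal analysis, taking node 2 as the 0 V reference.
Source V1 fixes V_0 = 24 V.
KCL at each unknown node (sum of currents leaving = 0; resistances in Ω):
  Node 1: (V_1 - 24)/30 + (V_1 - 0)/100 + (V_1 - 0)/10000 = 0
Collecting terms: 0.04343 × V_1 = 0.8  =>  V_1 = 18.42 V
V_th = V_1 - V_2 = 18.42 - 0 = 18.42 V
Step 2 — R_th: zero the source — replace V1 by a short circuit (node 2 merges into node 0) — and find the resistance seen between A (node 1) and B (node 0).
Reduce the network between node 1 (A) and node 0 (B) by series/parallel combination:
  Rp1 = R1 ‖ R2 ‖ R3 (parallel, all between nodes 0 and 1) = 1/(1/30 + 1/100 + 1/10000) = 23.02 Ω
R_th = 23.02 Ω
I_n = V_th/R_th = 18.42/23.02 = 0.8 A, and R_n = R_th = 23.02 Ω

Final answer: I_n = 0.8 A, R_n = 23.02 Ω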